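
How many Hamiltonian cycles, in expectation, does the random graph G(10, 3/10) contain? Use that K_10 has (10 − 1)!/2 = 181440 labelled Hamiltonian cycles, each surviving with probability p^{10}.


K_10 has (10 − 1)!/2 = 181440 labelled Hamiltonian cycles.
For each such Hamiltonian cycle H, let X_H = 1 if all 10 edges of H are present in G. Then P[X_H = 1] = p^{10} = (3/10)^{10} = 59049/10000000000.
Summing the indicators: E[X] = Σ_H E[X_H] = 181440 · p^{10} = 181440 · 59049/10000000000 = 33480783/31250000.
Numerically: E[X] ≈ 1.0714.

E[X] = 181440 · (3/10)^{10} = 33480783/31250000 ≈ 1.0714.


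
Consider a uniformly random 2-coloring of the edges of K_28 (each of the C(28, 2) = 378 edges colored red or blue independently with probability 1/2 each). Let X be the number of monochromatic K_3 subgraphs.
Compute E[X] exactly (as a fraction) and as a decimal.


Let X = Σ_S X_S over the C(28, 3) = 3276 subsets S of size 3, where X_S = 1 if the K_3 on S is monochromatic.
For a fixed S, the K_3 on S has C(3, 2) = 3 edges. P[all 3 edges red] = (1/2)^3, and likewise for blue, so P[monochromatic] = 2·(1/2)^3 = 2^{1 − 3} = 1/4.
By linearity: E[X] = C(28, 3) · 2^{1 − 3} = 3276 · 1/4 = 819.
Numerically: E[X] ≈ 819.00000.

E[X] = C(28,3)·2^(1−C(3,2)) = 819 ≈ 819.00000.


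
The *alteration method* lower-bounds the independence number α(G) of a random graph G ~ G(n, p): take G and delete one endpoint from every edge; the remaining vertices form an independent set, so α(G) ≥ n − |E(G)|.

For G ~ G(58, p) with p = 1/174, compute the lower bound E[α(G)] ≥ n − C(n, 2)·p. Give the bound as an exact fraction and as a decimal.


E[|E(G)|] = C(58, 2)·p = 1653 · (1/174) = 19/2.
E[α(G)] ≥ n − E[|E(G)|] = 58 − 19/2 = 97/2.
Numerically: ≈ 48.5000.
(This is only a lower bound; the true E[α(G)] may be larger.)

E[α(G)] ≥ 97/2 ≈ 48.5000.


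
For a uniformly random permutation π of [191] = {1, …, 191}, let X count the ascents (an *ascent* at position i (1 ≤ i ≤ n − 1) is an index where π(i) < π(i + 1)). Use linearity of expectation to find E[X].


Write X = Σ X_I over i = 1, …, 190, with X_I the indicator of one ascent.
There are 190 indicators.
For each fixed i, the pair (π(i), π(i+1)) is a uniformly random ordered pair of distinct values from {1, …, 191}; by symmetry P[π(i) < π(i+1)] = 1/2.
By linearity: E[X] = 190 · (1/2) = (191 − 1) · (1/2) = 95 ≈ 95.0000.

E[X] = 95 = 95.0000.


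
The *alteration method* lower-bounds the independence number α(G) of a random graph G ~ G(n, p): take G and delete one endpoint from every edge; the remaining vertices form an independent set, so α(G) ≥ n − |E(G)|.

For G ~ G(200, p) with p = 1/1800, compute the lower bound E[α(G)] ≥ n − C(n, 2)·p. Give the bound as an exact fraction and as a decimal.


E[|E(G)|] = C(200, 2)·p = 19900 · (1/1800) = 199/18.
E[α(G)] ≥ n − E[|E(G)|] = 200 − 199/18 = 3401/18.
Numerically: ≈ 188.944.
(This is only a lower bound; the true E[α(G)] may be larger.)

E[α(G)] ≥ 3401/18 ≈ 188.944.


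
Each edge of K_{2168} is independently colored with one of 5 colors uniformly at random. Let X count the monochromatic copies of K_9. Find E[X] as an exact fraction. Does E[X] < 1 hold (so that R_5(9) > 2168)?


E[X] = C(2168, 9) · 5^{1 − 36} = 2867804175977929537095120 · 5^{−35} = 2867804175977929537095120/2910383045673370361328125.
As a reduced fraction: E[X] = 573560835195585907419024/582076609134674072265625 ≈ 0.985370.
Is E[X] < 1? YES.
Since E[X] < 1, there exists a 5-coloring of K_{2168} with no monochromatic K_9; hence R_5(9) > 2168.

E[X] = 573560835195585907419024/582076609134674072265625 ≈ 0.985370; E[X] < 1, so R_5(9) > 2168.


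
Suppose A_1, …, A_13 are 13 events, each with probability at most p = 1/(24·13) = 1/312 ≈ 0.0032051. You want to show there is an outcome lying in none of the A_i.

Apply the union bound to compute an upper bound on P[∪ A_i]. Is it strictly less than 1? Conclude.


Union bound: P[∪_{i=1}^{13} A_i] ≤ Σ_i P[A_i] ≤ 13·p = 13·(1/312) = 1/24.
Numerically: 1/24 ≈ 0.0416667.
Is 1/24 < 1? YES.
Since P[∪ A_i] ≤ 1/24 < 1, the complement has P[∩ A_i^c] ≥ 1 − 1/24 = 23/24 > 0, so some outcome avoids every A_i.

13·p = 1/24 ≈ 0.0416667; existence CERTIFIED by the union bound.


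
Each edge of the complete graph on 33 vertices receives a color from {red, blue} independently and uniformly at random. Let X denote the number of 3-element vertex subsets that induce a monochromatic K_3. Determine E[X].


Let X = Σ_S X_S over the C(33, 3) = 5456 subsets S of size 3, where X_S = 1 if the K_3 on S is monochromatic.
For a fixed S, the K_3 on S has C(3, 2) = 3 edges. P[all 3 edges red] = (1/2)^3, and likewise for blue, so P[monochromatic] = 2·(1/2)^3 = 2^{1 − 3} = 1/4.
By linearity of expectation: E[X] = C(33, 3) · 2^{1 − 3} = 5456 · 1/4 = 1364.
Numerically: E[X] ≈ 1364.000.

E[X] = C(33,3)·2^(1−C(3,2)) = 1364 ≈ 1364.000.


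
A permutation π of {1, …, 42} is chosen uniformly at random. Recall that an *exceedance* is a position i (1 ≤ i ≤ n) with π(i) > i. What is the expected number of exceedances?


Write X = Σ_{i=1}^{42} X_i, where X_i = 1_{π(i) > i}.
For each fixed i, π(i) is uniform over {1, …, 42} (marginal of a uniform permutation), so P[π(i) > i] = (n − i)/n. Summing: Σ_{i=1}^{42} (n − i)/n = (0 + 1 + … + 41)/42 = 42(42 − 1)/(2·42) = (42 − 1)/2.
Hence E[X] = Σ_{i=1}^{42} (42 − i)/42 = 41/2 ≈ 20.500000.

E[X] = 41/2 = 20.500000.


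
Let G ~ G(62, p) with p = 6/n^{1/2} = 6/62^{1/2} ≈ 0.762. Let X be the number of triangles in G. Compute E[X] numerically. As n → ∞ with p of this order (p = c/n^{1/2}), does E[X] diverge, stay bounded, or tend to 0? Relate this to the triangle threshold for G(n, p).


Number of potential triangles: C(62, 3) = 37820.
Each occurs with probability p³ ≈ (0.762)³ ≈ 4.4245206e-01.
By linearity: E[X] = C(62, 3)·p³ ≈ 37820 · 4.4245206e-01 ≈ 16733.53673.
Since α = 1/2 < 1, p = c/n^{1/2} ≫ 1/n is above the triangle threshold p ~ 1/n. Asymptotically E[X] ~ (c³/6)·n^{3(1−α)} = (6³/6)·n^{1.5} → ∞; triangles are abundant w.h.p.

E[X] ≈ 16733.53673; in regime p = Θ(1/n^{1/2}) E[X] diverges (above the triangle threshold p ~ 1/n).


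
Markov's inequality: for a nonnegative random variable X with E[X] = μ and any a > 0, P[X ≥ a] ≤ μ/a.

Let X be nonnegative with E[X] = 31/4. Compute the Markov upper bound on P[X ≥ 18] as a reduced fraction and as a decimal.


μ = E[X] = 31/4, a = 18.
Markov: P[X ≥ 18] ≤ μ/a = (31/4)/18 = 31/72.
Numerically: ≈ 0.431.
(Since a = 18 > μ = 7.750, the bound 31/72 is < 1 and informative.)

P[X ≥ 18] ≤ 31/72 ≈ 0.431.


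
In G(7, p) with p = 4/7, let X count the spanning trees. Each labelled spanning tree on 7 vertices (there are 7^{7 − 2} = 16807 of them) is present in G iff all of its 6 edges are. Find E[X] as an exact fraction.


K_7 has 7^{7 − 2} = 16807 labelled spanning trees.
For each such spanning tree H, let X_H = 1 if all 6 edges of H are present in G. Then P[X_H = 1] = p^{6} = (4/7)^{6} = 4096/117649.
By linearity of expectation: E[X] = Σ_H E[X_H] = 16807 · p^{6} = 16807 · 4096/117649 = 4096/7.
Numerically: E[X] ≈ 585.143.

E[X] = 16807 · (4/7)^{6} = 4096/7 ≈ 585.143.


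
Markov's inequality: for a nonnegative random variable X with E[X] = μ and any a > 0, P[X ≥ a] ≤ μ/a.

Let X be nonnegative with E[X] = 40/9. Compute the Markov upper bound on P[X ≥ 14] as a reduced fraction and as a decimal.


μ = E[X] = 40/9, a = 14.
Markov: P[X ≥ 14] ≤ μ/a = (40/9)/14 = 20/63.
Numerically: ≈ 0.31746.
(Since a = 14 > μ = 4.44444, the bound 20/63 is < 1 and informative.)

P[X ≥ 14] ≤ 20/63 ≈ 0.31746.


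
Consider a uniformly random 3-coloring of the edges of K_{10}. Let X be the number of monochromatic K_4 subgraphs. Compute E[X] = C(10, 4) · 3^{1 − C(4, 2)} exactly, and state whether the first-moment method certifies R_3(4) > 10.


E[X] = C(10, 4) · 3^{1 − 6} = 210 · 3^{−5} = 210/243.
As a reduced fraction: E[X] = 70/81 ≈ 0.86420.
Is E[X] < 1? YES.
Since E[X] < 1, there exists a 3-coloring of K_{10} with no monochromatic K_4; hence R_3(4) > 10.

E[X] = 70/81 ≈ 0.86420; E[X] < 1, so R_3(4) > 10.


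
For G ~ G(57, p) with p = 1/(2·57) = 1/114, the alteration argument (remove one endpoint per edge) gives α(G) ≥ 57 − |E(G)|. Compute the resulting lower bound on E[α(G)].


E[|E(G)|] = C(57, 2)·p = 1596 · (1/114) = 14.
E[α(G)] ≥ n − E[|E(G)|] = 57 − 14 = 43.
Numerically: ≈ 43.0000.
(This is only a lower bound; the true E[α(G)] may be larger.)

E[α(G)] ≥ 43 ≈ 43.0000.


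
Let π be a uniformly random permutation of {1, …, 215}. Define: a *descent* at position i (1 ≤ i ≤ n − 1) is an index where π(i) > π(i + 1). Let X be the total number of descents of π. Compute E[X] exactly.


Write X = Σ X_I over i = 1, …, 214, with X_I the indicator of one descent.
There are 214 indicators.
For each fixed i, the pair (π(i), π(i+1)) is a uniformly random ordered pair of distinct values from {1, …, 215}; by symmetry P[π(i) > π(i+1)] = 1/2.
By linearity: E[X] = 214 · (1/2) = (215 − 1) · (1/2) = 107 ≈ 107.0000.

E[X] = 107 = 107.0000.


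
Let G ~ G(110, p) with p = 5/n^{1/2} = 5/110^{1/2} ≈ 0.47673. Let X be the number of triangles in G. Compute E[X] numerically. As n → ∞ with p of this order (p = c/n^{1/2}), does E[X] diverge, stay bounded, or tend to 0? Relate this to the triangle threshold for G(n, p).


Number of potential triangles: C(110, 3) = 215820.
Each occurs with probability p³ ≈ (0.47673)³ ≈ 1.0834802e-01.
By linearity: E[X] = C(110, 3)·p³ ≈ 215820 · 1.0834802e-01 ≈ 23383.67000.
Since α = 1/2 < 1, p = c/n^{1/2} ≫ 1/n is above the triangle threshold p ~ 1/n. Asymptotically E[X] ~ (c³/6)·n^{3(1−α)} = (5³/6)·n^{1.5} → ∞; triangles are abundant w.h.p.

E[X] ≈ 23383.67000; in regime p = Θ(1/n^{1/2}) E[X] diverges (above the triangle threshold p ~ 1/n).


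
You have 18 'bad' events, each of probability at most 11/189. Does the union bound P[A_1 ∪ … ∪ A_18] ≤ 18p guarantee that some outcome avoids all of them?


Union bound: P[∪_{i=1}^{18} A_i] ≤ Σ_i P[A_i] ≤ 18·p = 18·(11/189) = 22/21.
Numerically: 22/21 ≈ 1.04762.
Is 22/21 < 1? NO.
Since the bound 22/21 is ≥ 1, the union bound is uninformative here; it does NOT by itself certify existence.

18·p = 22/21 ≈ 1.04762; existence NOT certified by the union bound.


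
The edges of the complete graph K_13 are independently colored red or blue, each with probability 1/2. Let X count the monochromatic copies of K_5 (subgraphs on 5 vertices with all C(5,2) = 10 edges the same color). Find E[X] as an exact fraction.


Let X = Σ_S X_S over the C(13, 5) = 1287 subsets S of size 5, where X_S = 1 if the K_5 on S is monochromatic.
For a fixed S, the K_5 on S has C(5, 2) = 10 edges. P[all 10 edges red] = (1/2)^10, and likewise for blue, so P[monochromatic] = 2·(1/2)^10 = 2^{1 − 10} = 1/512.
By linearity of expectation: E[X] = C(13, 5) · 2^{1 − 10} = 1287 · 1/512 = 1287/512.
Numerically: E[X] ≈ 2.513672.

E[X] = C(13,5)·2^(1−C(5,2)) = 1287/512 ≈ 2.513672.


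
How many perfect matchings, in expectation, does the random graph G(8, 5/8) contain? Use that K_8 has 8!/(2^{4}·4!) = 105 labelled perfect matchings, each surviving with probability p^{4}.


K_8 has 8!/(2^{4}·4!) = 105 labelled perfect matchings.
For each such perfect matching H, let X_H = 1 if all 4 edges of H are present in G. Then P[X_H = 1] = p^{4} = (5/8)^{4} = 625/4096.
Summing the indicators: E[X] = Σ_H E[X_H] = 105 · p^{4} = 105 · 625/4096 = 65625/4096.
Numerically: E[X] ≈ 16.02.

E[X] = 105 · (5/8)^{4} = 65625/4096 ≈ 16.02.


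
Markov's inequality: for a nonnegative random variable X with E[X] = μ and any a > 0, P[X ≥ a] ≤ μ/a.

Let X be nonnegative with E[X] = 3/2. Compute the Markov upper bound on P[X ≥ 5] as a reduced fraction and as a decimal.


μ = E[X] = 3/2, a = 5.
Markov: P[X ≥ 5] ≤ μ/a = (3/2)/5 = 3/10.
Numerically: ≈ 0.30000.
(Since a = 5 > μ = 1.50000, the bound 3/10 is < 1 and informative.)

P[X ≥ 5] ≤ 3/10 ≈ 0.30000.


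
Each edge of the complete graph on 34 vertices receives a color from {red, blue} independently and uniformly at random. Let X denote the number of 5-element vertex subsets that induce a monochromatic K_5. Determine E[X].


Let X = Σ_S X_S over the C(34, 5) = 278256 subsets S of size 5, where X_S = 1 if the K_5 on S is monochromatic.
For a fixed S, the K_5 on S has C(5, 2) = 10 edges. P[all 10 edges red] = (1/2)^10, and likewise for blue, so P[monochromatic] = 2·(1/2)^10 = 2^{1 − 10} = 1/512.
Summing: E[X] = C(34, 5) · 2^{1 − 10} = 278256 · 1/512 = 17391/32.
Numerically: E[X] ≈ 543.469.

E[X] = C(34,5)·2^(1−C(5,2)) = 17391/32 ≈ 543.469.


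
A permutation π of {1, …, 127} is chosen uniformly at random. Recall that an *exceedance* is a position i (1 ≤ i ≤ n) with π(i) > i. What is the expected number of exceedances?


Write X = Σ_{i=1}^{127} X_i, where X_i = 1_{π(i) > i}.
For each fixed i, π(i) is uniform over {1, …, 127} (marginal of a uniform permutation), so P[π(i) > i] = (n − i)/n. Summing: Σ_{i=1}^{127} (n − i)/n = (0 + 1 + … + 126)/127 = 127(127 − 1)/(2·127) = (127 − 1)/2.
Hence E[X] = Σ_{i=1}^{127} (127 − i)/127 = 63 ≈ 63.000.

E[X] = 63 = 63.000.


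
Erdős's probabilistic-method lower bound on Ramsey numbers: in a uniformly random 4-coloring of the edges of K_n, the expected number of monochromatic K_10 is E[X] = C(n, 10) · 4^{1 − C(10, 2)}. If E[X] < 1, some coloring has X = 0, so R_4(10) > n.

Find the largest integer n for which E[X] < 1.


We need C(n, 10) · 4^{1 − 45} < 1, i.e. C(n, 10) < 4^{45 − 1} = 309485009821345068724781056.
Check values of n near the boundary:
  n = 2021: C(2021, 10) = 306347841644770462864800616; 306347841644770462864800616 < 309485009821345068724781056? YES
  n = 2022: C(2022, 10) = 307870445231474093395937796; 307870445231474093395937796 < 309485009821345068724781056? YES
  n = 2023: C(2023, 10) = 309399856285778485315440716; 309399856285778485315440716 < 309485009821345068724781056? YES
  n = 2024: C(2024, 10) = 310936101848269937576192656; 310936101848269937576192656 < 309485009821345068724781056? NO
  n = 2025: C(2025, 10) = 312479209053472269772600560; 312479209053472269772600560 < 309485009821345068724781056? NO
  n = 2026: C(2026, 10) = 314029205130126398094885285; 314029205130126398094885285 < 309485009821345068724781056? NO
The largest n with C(n, 10) < 309485009821345068724781056 is n = 2023 (where E[X] = 77349964071444621328860179/77371252455336267181195264 ≈ 0.99972). Hence R_4(10) > 2023, i.e. R_4(10) ≥ 2024.

Largest n = 2023; hence R_4(10) > 2023.


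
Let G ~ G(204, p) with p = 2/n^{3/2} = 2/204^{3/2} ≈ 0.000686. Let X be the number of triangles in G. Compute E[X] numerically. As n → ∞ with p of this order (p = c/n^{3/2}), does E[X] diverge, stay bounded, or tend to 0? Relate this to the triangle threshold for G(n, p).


Number of potential triangles: C(204, 3) = 1394204.
Each occurs with probability p³ ≈ (0.000686)³ ≈ 3.23411e-10.
By linearity: E[X] = C(204, 3)·p³ ≈ 1394204 · 3.23411e-10 ≈ 0.000.
Since α = 3/2 > 1, p = c/n^{3/2} = o(1/n) is below the triangle threshold p ~ 1/n. Asymptotically E[X] ~ (c³/6)·n^{3(1−α)} = (2³/6)·n^{-1.5} → 0, so by Markov's inequality G has no triangles w.h.p.

E[X] ≈ 0.000; in regime p = Θ(1/n^{3/2}) E[X] tends to 0 (below the triangle threshold p ~ 1/n).


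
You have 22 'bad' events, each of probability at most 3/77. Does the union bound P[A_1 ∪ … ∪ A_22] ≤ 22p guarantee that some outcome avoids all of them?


Union bound: P[∪_{i=1}^{22} A_i] ≤ Σ_i P[A_i] ≤ 22·p = 22·(3/77) = 6/7.
Numerically: 6/7 ≈ 0.857.
Is 6/7 < 1? YES.
Since P[∪ A_i] ≤ 6/7 < 1, the complement has P[∩ A_i^c] ≥ 1 − 6/7 = 1/7 > 0, so some outcome avoids every A_i.

22·p = 6/7 ≈ 0.857; existence CERTIFIED by the union bound.


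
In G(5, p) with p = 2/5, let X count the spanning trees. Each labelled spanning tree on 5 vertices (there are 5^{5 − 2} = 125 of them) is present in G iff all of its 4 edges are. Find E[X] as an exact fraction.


K_5 has 5^{5 − 2} = 125 labelled spanning trees.
For each such spanning tree H, let X_H = 1 if all 4 edges of H are present in G. Then P[X_H = 1] = p^{4} = (2/5)^{4} = 16/625.
Summing the indicators: E[X] = Σ_H E[X_H] = 125 · p^{4} = 125 · 16/625 = 16/5.
Numerically: E[X] ≈ 3.2.

E[X] = 125 · (2/5)^{4} = 16/5 ≈ 3.2.


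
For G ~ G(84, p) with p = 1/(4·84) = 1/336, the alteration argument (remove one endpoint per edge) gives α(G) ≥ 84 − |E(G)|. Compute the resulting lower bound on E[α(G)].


E[|E(G)|] = C(84, 2)·p = 3486 · (1/336) = 83/8.
E[α(G)] ≥ n − E[|E(G)|] = 84 − 83/8 = 589/8.
Numerically: ≈ 73.6250.
(This is only a lower bound; the true E[α(G)] may be larger.)

E[α(G)] ≥ 589/8 ≈ 73.6250.


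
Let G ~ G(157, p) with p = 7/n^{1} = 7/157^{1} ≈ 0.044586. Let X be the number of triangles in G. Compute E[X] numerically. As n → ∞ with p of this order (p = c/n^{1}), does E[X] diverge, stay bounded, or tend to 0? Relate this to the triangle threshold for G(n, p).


Number of potential triangles: C(157, 3) = 632710.
Each occurs with probability p³ ≈ (0.044586)³ ≈ 8.8632942e-05.
By linearity: E[X] = C(157, 3)·p³ ≈ 632710 · 8.8632942e-05 ≈ 56.07895.
Here α = 1, so p = 7/n is exactly at the triangle threshold p ~ 1/n. Asymptotically E[X] → c³/6 = 7³/6 = 343/6 ≈ 57.16667, a bounded constant. In this regime the triangle count is asymptotically Poisson(c³/6).

E[X] ≈ 56.07895; in regime p = Θ(1/n^{1}) E[X] stays bounded (at the triangle threshold p ~ 1/n).


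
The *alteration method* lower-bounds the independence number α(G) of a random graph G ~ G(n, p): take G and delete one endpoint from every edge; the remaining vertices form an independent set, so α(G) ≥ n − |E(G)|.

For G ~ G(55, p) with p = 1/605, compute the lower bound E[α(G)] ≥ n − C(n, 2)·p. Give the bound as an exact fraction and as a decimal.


E[|E(G)|] = C(55, 2)·p = 1485 · (1/605) = 27/11.
E[α(G)] ≥ n − E[|E(G)|] = 55 − 27/11 = 578/11.
Numerically: ≈ 52.5455.
(This is only a lower bound; the true E[α(G)] may be larger.)

E[α(G)] ≥ 578/11 ≈ 52.5455.


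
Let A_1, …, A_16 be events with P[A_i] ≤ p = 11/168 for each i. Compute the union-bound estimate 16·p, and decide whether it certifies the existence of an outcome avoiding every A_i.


Union bound: P[∪_{i=1}^{16} A_i] ≤ Σ_i P[A_i] ≤ 16·p = 16·(11/168) = 22/21.
Numerically: 22/21 ≈ 1.0476190.
Is 22/21 < 1? NO.
Since the bound 22/21 is ≥ 1, the union bound is uninformative here; it does NOT by itself certify existence.

16·p = 22/21 ≈ 1.0476190; existence NOT certified by the union bound.


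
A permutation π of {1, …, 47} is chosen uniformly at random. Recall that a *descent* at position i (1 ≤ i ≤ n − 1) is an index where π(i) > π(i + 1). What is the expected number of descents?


Write X = Σ X_I over i = 1, …, 46, with X_I the indicator of one descent.
There are 46 indicators.
For each fixed i, the pair (π(i), π(i+1)) is a uniformly random ordered pair of distinct values from {1, …, 47}; by symmetry P[π(i) > π(i+1)] = 1/2.
By linearity: E[X] = 46 · (1/2) = (47 − 1) · (1/2) = 23 ≈ 23.0000.

E[X] = 23 = 23.0000.


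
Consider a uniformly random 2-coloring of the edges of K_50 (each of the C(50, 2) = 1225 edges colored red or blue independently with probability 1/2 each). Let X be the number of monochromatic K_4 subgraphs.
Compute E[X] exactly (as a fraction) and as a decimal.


Let X = Σ_S X_S over the C(50, 4) = 230300 subsets S of size 4, where X_S = 1 if the K_4 on S is monochromatic.
For a fixed S, the K_4 on S has C(4, 2) = 6 edges. P[all 6 edges red] = (1/2)^6, and likewise for blue, so P[monochromatic] = 2·(1/2)^6 = 2^{1 − 6} = 1/32.
By linearity of expectation: E[X] = C(50, 4) · 2^{1 − 6} = 230300 · 1/32 = 57575/8.
Numerically: E[X] ≈ 7196.875000.

E[X] = C(50,4)·2^(1−C(4,2)) = 57575/8 ≈ 7196.875000.


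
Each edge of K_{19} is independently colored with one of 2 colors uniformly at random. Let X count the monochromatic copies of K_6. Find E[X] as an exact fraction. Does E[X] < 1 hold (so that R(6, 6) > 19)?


E[X] = C(19, 6) · 2^{1 − 15} = 27132 · 2^{−14} = 27132/16384.
As a reduced fraction: E[X] = 6783/4096 ≈ 1.656.
Is E[X] < 1? NO.
Since E[X] ≥ 1, the first-moment bound is inconclusive at n = 19; it does NOT by itself certify R(6, 6) > 19.

E[X] = 6783/4096 ≈ 1.656; E[X] ≥ 1; first-moment method inconclusive here.


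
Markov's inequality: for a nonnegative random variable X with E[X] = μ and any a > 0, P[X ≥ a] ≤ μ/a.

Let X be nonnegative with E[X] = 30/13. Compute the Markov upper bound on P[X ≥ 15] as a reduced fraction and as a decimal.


μ = E[X] = 30/13, a = 15.
Markov: P[X ≥ 15] ≤ μ/a = (30/13)/15 = 2/13.
Numerically: ≈ 0.1538.
(Since a = 15 > μ = 2.3077, the bound 2/13 is < 1 and informative.)

P[X ≥ 15] ≤ 2/13 ≈ 0.1538.


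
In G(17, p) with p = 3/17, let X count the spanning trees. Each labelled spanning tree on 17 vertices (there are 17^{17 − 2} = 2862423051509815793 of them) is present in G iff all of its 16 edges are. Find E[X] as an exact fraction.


K_17 has 17^{17 − 2} = 2862423051509815793 labelled spanning trees.
For each such spanning tree H, let X_H = 1 if all 16 edges of H are present in G. Then P[X_H = 1] = p^{16} = (3/17)^{16} = 43046721/48661191875666868481.
By linearity: E[X] = Σ_H E[X_H] = 2862423051509815793 · p^{16} = 2862423051509815793 · 43046721/48661191875666868481 = 43046721/17.
Numerically: E[X] ≈ 2.53e+06.

E[X] = 2862423051509815793 · (3/17)^{16} = 43046721/17 ≈ 2.53e+06.


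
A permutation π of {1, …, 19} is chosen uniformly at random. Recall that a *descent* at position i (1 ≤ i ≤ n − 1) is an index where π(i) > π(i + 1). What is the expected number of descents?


Write X = Σ X_I over i = 1, …, 18, with X_I the indicator of one descent.
There are 18 indicators.
For each fixed i, the pair (π(i), π(i+1)) is a uniformly random ordered pair of distinct values from {1, …, 19}; by symmetry P[π(i) > π(i+1)] = 1/2.
By linearity: E[X] = 18 · (1/2) = (19 − 1) · (1/2) = 9 ≈ 9.000000.

E[X] = 9 = 9.000000.


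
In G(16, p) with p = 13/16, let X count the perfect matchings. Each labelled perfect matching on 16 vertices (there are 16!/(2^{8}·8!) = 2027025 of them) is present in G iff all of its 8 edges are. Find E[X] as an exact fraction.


K_16 has 16!/(2^{8}·8!) = 2027025 labelled perfect matchings.
For each such perfect matching H, let X_H = 1 if all 8 edges of H are present in G. Then P[X_H = 1] = p^{8} = (13/16)^{8} = 815730721/4294967296.
By linearity: E[X] = Σ_H E[X_H] = 2027025 · p^{8} = 2027025 · 815730721/4294967296 = 1653506564735025/4294967296.
Numerically: E[X] ≈ 3.8499e+05.

E[X] = 2027025 · (13/16)^{8} = 1653506564735025/4294967296 ≈ 3.8499e+05.


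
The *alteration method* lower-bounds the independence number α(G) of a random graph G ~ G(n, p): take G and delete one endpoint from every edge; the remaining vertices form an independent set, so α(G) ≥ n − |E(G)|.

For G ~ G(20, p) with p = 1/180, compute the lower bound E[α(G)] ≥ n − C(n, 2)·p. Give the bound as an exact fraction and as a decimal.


E[|E(G)|] = C(20, 2)·p = 190 · (1/180) = 19/18.
E[α(G)] ≥ n − E[|E(G)|] = 20 − 19/18 = 341/18.
Numerically: ≈ 18.9444.
(This is only a lower bound; the true E[α(G)] may be larger.)

E[α(G)] ≥ 341/18 ≈ 18.9444.


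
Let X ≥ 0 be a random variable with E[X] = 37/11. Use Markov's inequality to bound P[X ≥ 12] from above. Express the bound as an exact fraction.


μ = E[X] = 37/11, a = 12.
Markov: P[X ≥ 12] ≤ μ/a = (37/11)/12 = 37/132.
Numerically: ≈ 0.280303.
(Since a = 12 > μ = 3.363636, the bound 37/132 is < 1 and informative.)

P[X ≥ 12] ≤ 37/132 ≈ 0.280303.


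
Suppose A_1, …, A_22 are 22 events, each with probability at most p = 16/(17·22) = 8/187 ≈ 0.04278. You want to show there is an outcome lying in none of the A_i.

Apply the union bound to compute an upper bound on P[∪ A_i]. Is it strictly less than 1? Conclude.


Union bound: P[∪_{i=1}^{22} A_i] ≤ Σ_i P[A_i] ≤ 22·p = 22·(8/187) = 16/17.
Numerically: 16/17 ≈ 0.94118.
Is 16/17 < 1? YES.
Since P[∪ A_i] ≤ 16/17 < 1, the complement has P[∩ A_i^c] ≥ 1 − 16/17 = 1/17 > 0, so some outcome avoids every A_i.

22·p = 16/17 ≈ 0.94118; existence CERTIFIED by the union bound.


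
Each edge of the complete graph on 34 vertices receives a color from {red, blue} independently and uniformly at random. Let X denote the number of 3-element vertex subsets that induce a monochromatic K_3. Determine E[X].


Let X = Σ_S X_S over the C(34, 3) = 5984 subsets S of size 3, where X_S = 1 if the K_3 on S is monochromatic.
For a fixed S, the K_3 on S has C(3, 2) = 3 edges. P[all 3 edges red] = (1/2)^3, and likewise for blue, so P[monochromatic] = 2·(1/2)^3 = 2^{1 − 3} = 1/4.
By linearity: E[X] = C(34, 3) · 2^{1 − 3} = 5984 · 1/4 = 1496.
Numerically: E[X] ≈ 1496.000000.

E[X] = C(34,3)·2^(1−C(3,2)) = 1496 ≈ 1496.000000.


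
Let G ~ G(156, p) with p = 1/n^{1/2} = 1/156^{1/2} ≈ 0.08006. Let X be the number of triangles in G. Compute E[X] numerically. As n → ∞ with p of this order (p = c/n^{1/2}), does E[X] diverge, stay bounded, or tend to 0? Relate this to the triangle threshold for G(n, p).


Number of potential triangles: C(156, 3) = 620620.
Each occurs with probability p³ ≈ (0.08006)³ ≈ 5.132313e-04.
By linearity: E[X] = C(156, 3)·p³ ≈ 620620 · 5.132313e-04 ≈ 318.5216.
Since α = 1/2 < 1, p = c/n^{1/2} ≫ 1/n is above the triangle threshold p ~ 1/n. Asymptotically E[X] ~ (c³/6)·n^{3(1−α)} = (1³/6)·n^{1.5} → ∞; triangles are abundant w.h.p.

E[X] ≈ 318.5216; in regime p = Θ(1/n^{1/2}) E[X] diverges (above the triangle threshold p ~ 1/n).


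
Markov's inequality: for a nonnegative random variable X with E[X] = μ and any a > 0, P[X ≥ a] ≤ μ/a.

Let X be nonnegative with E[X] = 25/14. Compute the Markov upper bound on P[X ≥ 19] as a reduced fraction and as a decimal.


μ = E[X] = 25/14, a = 19.
Markov: P[X ≥ 19] ≤ μ/a = (25/14)/19 = 25/266.
Numerically: ≈ 0.093985.
(Since a = 19 > μ = 1.785714, the bound 25/266 is < 1 and informative.)

P[X ≥ 19] ≤ 25/266 ≈ 0.093985.


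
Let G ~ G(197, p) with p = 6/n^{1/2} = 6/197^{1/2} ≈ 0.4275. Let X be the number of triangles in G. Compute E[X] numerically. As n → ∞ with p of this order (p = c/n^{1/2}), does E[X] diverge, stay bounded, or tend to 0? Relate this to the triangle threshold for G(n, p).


Number of potential triangles: C(197, 3) = 1254890.
Each occurs with probability p³ ≈ (0.4275)³ ≈ 7.811859e-02.
By linearity: E[X] = C(197, 3)·p³ ≈ 1254890 · 7.811859e-02 ≈ 98030.2410.
Since α = 1/2 < 1, p = c/n^{1/2} ≫ 1/n is above the triangle threshold p ~ 1/n. Asymptotically E[X] ~ (c³/6)·n^{3(1−α)} = (6³/6)·n^{1.5} → ∞; triangles are abundant w.h.p.

E[X] ≈ 98030.2410; in regime p = Θ(1/n^{1/2}) E[X] diverges (above the triangle threshold p ~ 1/n).


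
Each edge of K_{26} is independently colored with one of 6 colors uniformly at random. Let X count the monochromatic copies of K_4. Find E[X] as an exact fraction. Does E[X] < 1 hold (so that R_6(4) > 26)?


E[X] = C(26, 4) · 6^{1 − 6} = 14950 · 6^{−5} = 14950/7776.
As a reduced fraction: E[X] = 7475/3888 ≈ 1.9225823.
Is E[X] < 1? NO.
Since E[X] ≥ 1, the first-moment bound is inconclusive at n = 26; it does NOT by itself certify R_6(4) > 26.

E[X] = 7475/3888 ≈ 1.9225823; E[X] ≥ 1; first-moment method inconclusive here.


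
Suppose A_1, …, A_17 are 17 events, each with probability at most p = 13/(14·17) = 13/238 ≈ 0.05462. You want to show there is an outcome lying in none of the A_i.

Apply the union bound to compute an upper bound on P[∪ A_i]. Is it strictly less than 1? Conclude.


Union bound: P[∪_{i=1}^{17} A_i] ≤ Σ_i P[A_i] ≤ 17·p = 17·(13/238) = 13/14.
Numerically: 13/14 ≈ 0.92857.
Is 13/14 < 1? YES.
Since P[∪ A_i] ≤ 13/14 < 1, the complement has P[∩ A_i^c] ≥ 1 − 13/14 = 1/14 > 0, so some outcome avoids every A_i.

17·p = 13/14 ≈ 0.92857; existence CERTIFIED by the union bound.


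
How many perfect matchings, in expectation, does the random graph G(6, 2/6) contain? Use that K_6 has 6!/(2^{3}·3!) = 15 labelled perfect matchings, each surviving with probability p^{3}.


K_6 has 6!/(2^{3}·3!) = 15 labelled perfect matchings.
For each such perfect matching H, let X_H = 1 if all 3 edges of H are present in G. Then P[X_H = 1] = p^{3} = (1/3)^{3} = 1/27.
By linearity of expectation: E[X] = Σ_H E[X_H] = 15 · p^{3} = 15 · 1/27 = 5/9.
Numerically: E[X] ≈ 0.5556.

E[X] = 15 · (1/3)^{3} = 5/9 ≈ 0.5556.


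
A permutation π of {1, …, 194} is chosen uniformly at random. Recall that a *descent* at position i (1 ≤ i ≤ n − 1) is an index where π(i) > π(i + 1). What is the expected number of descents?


Write X = Σ X_I over i = 1, …, 193, with X_I the indicator of one descent.
There are 193 indicators.
For each fixed i, the pair (π(i), π(i+1)) is a uniformly random ordered pair of distinct values from {1, …, 194}; by symmetry P[π(i) > π(i+1)] = 1/2.
By linearity: E[X] = 193 · (1/2) = (194 − 1) · (1/2) = 193/2 ≈ 96.500000.

E[X] = 193/2 = 96.500000.


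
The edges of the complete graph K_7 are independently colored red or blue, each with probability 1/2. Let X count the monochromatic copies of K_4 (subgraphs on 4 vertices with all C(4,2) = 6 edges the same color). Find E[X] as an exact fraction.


Let X = Σ_S X_S over the C(7, 4) = 35 subsets S of size 4, where X_S = 1 if the K_4 on S is monochromatic.
For a fixed S, the K_4 on S has C(4, 2) = 6 edges. P[all 6 edges red] = (1/2)^6, and likewise for blue, so P[monochromatic] = 2·(1/2)^6 = 2^{1 − 6} = 1/32.
By linearity of expectation: E[X] = C(7, 4) · 2^{1 − 6} = 35 · 1/32 = 35/32.
Numerically: E[X] ≈ 1.0938.

E[X] = C(7,4)·2^(1−C(4,2)) = 35/32 ≈ 1.0938.


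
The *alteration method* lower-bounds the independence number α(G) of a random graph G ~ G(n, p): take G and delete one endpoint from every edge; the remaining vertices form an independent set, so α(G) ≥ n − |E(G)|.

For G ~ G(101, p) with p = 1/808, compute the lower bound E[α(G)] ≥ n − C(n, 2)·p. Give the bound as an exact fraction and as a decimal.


E[|E(G)|] = C(101, 2)·p = 5050 · (1/808) = 25/4.
E[α(G)] ≥ n − E[|E(G)|] = 101 − 25/4 = 379/4.
Numerically: ≈ 94.7500.
(This is only a lower bound; the true E[α(G)] may be larger.)

E[α(G)] ≥ 379/4 ≈ 94.7500.


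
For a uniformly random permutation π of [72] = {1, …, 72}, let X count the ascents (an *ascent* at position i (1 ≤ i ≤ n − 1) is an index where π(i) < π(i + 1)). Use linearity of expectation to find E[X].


Write X = Σ X_I over i = 1, …, 71, with X_I the indicator of one ascent.
There are 71 indicators.
For each fixed i, the pair (π(i), π(i+1)) is a uniformly random ordered pair of distinct values from {1, …, 72}; by symmetry P[π(i) < π(i+1)] = 1/2.
By linearity: E[X] = 71 · (1/2) = (72 − 1) · (1/2) = 71/2 ≈ 35.5000.

E[X] = 71/2 = 35.5000.


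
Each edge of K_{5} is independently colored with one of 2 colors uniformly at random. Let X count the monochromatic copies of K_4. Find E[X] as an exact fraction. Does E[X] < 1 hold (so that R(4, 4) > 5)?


E[X] = C(5, 4) · 2^{1 − 6} = 5 · 2^{−5} = 5/32.
As a reduced fraction: E[X] = 5/32 ≈ 0.1562.
Is E[X] < 1? YES.
Since E[X] < 1, there exists a 2-coloring of K_{5} with no monochromatic K_4; hence R(4, 4) > 5.

E[X] = 5/32 ≈ 0.1562; E[X] < 1, so R(4, 4) > 5.


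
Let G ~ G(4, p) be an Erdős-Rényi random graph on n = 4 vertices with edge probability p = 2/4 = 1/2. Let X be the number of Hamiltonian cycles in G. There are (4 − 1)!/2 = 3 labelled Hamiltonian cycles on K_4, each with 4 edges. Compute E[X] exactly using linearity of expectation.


K_4 has (4 − 1)!/2 = 3 labelled Hamiltonian cycles.
For each such Hamiltonian cycle H, let X_H = 1 if all 4 edges of H are present in G. Then P[X_H = 1] = p^{4} = (1/2)^{4} = 1/16.
By linearity: E[X] = Σ_H E[X_H] = 3 · p^{4} = 3 · 1/16 = 3/16.
Numerically: E[X] ≈ 0.1875.

E[X] = 3 · (1/2)^{4} = 3/16 ≈ 0.1875.


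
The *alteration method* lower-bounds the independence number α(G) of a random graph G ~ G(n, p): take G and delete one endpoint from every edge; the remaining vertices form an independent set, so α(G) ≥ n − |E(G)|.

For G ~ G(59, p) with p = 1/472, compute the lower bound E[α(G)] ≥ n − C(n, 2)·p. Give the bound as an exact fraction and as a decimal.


E[|E(G)|] = C(59, 2)·p = 1711 · (1/472) = 29/8.
E[α(G)] ≥ n − E[|E(G)|] = 59 − 29/8 = 443/8.
Numerically: ≈ 55.375000.
(This is only a lower bound; the true E[α(G)] may be larger.)

E[α(G)] ≥ 443/8 ≈ 55.375000.


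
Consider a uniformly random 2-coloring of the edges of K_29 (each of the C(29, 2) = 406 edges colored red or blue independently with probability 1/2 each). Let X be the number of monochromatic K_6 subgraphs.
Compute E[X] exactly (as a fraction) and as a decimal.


Let X = Σ_S X_S over the C(29, 6) = 475020 subsets S of size 6, where X_S = 1 if the K_6 on S is monochromatic.
For a fixed S, the K_6 on S has C(6, 2) = 15 edges. P[all 15 edges red] = (1/2)^15, and likewise for blue, so P[monochromatic] = 2·(1/2)^15 = 2^{1 − 15} = 1/16384.
By linearity: E[X] = C(29, 6) · 2^{1 − 15} = 475020 · 1/16384 = 118755/4096.
Numerically: E[X] ≈ 28.992920.

E[X] = C(29,6)·2^(1−C(6,2)) = 118755/4096 ≈ 28.992920.


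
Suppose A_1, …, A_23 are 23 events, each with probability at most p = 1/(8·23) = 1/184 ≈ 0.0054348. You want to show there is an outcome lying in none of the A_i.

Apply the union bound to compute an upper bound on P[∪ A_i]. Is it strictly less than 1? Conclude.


Union bound: P[∪_{i=1}^{23} A_i] ≤ Σ_i P[A_i] ≤ 23·p = 23·(1/184) = 1/8.
Numerically: 1/8 ≈ 0.1250000.
Is 1/8 < 1? YES.
Since P[∪ A_i] ≤ 1/8 < 1, the complement has P[∩ A_i^c] ≥ 1 − 1/8 = 7/8 > 0, so some outcome avoids every A_i.

23·p = 1/8 ≈ 0.1250000; existence CERTIFIED by the union bound.


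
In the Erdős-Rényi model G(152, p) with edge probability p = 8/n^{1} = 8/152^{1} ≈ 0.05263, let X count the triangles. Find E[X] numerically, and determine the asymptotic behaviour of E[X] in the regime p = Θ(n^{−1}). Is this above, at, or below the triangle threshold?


Number of potential triangles: C(152, 3) = 573800.
Each occurs with probability p³ ≈ (0.05263)³ ≈ 1.457938e-04.
By linearity: E[X] = C(152, 3)·p³ ≈ 573800 · 1.457938e-04 ≈ 83.6565.
Here α = 1, so p = 8/n is exactly at the triangle threshold p ~ 1/n. Asymptotically E[X] → c³/6 = 8³/6 = 256/3 ≈ 85.3333, a bounded constant. In this regime the triangle count is asymptotically Poisson(c³/6).

E[X] ≈ 83.6565; in regime p = Θ(1/n^{1}) E[X] stays bounded (at the triangle threshold p ~ 1/n).


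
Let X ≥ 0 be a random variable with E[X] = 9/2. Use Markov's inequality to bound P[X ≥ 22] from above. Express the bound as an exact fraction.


μ = E[X] = 9/2, a = 22.
Markov: P[X ≥ 22] ≤ μ/a = (9/2)/22 = 9/44.
Numerically: ≈ 0.2045.
(Since a = 22 > μ = 4.5000, the bound 9/44 is < 1 and informative.)

P[X ≥ 22] ≤ 9/44 ≈ 0.2045.


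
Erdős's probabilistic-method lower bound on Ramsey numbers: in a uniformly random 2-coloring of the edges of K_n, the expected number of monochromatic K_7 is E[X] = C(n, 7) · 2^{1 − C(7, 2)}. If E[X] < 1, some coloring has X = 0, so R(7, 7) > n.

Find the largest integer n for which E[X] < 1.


We need C(n, 7) · 2^{1 − 21} < 1, i.e. C(n, 7) < 2^{21 − 1} = 1048576.
Check values of n near the boundary:
  n = 21: C(21, 7) = 116280; 116280 < 1048576? YES
  n = 22: C(22, 7) = 170544; 170544 < 1048576? YES
  n = 23: C(23, 7) = 245157; 245157 < 1048576? YES
  n = 24: C(24, 7) = 346104; 346104 < 1048576? YES
  n = 25: C(25, 7) = 480700; 480700 < 1048576? YES
  n = 26: C(26, 7) = 657800; 657800 < 1048576? YES
  n = 27: C(27, 7) = 888030; 888030 < 1048576? YES
  n = 28: C(28, 7) = 1184040; 1184040 < 1048576? NO
  n = 29: C(29, 7) = 1560780; 1560780 < 1048576? NO
The largest n with C(n, 7) < 1048576 is n = 27 (where E[X] = 444015/524288 ≈ 0.846891). Hence R(7, 7) > 27, i.e. R(7, 7) ≥ 28.

Largest n = 27; hence R(7, 7) > 27.


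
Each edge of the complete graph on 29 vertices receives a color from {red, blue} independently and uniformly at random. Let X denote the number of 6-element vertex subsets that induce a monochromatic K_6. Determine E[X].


Let X = Σ_S X_S over the C(29, 6) = 475020 subsets S of size 6, where X_S = 1 if the K_6 on S is monochromatic.
For a fixed S, the K_6 on S has C(6, 2) = 15 edges. P[all 15 edges red] = (1/2)^15, and likewise for blue, so P[monochromatic] = 2·(1/2)^15 = 2^{1 − 15} = 1/16384.
By linearity: E[X] = C(29, 6) · 2^{1 − 15} = 475020 · 1/16384 = 118755/4096.
Numerically: E[X] ≈ 28.9929.

E[X] = C(29,6)·2^(1−C(6,2)) = 118755/4096 ≈ 28.9929.


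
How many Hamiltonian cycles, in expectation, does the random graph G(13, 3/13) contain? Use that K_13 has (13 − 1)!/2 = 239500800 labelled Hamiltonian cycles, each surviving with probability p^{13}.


K_13 has (13 − 1)!/2 = 239500800 labelled Hamiltonian cycles.
For each such Hamiltonian cycle H, let X_H = 1 if all 13 edges of H are present in G. Then P[X_H = 1] = p^{13} = (3/13)^{13} = 1594323/302875106592253.
By linearity: E[X] = Σ_H E[X_H] = 239500800 · p^{13} = 239500800 · 1594323/302875106592253 = 381841633958400/302875106592253.
Numerically: E[X] ≈ 1.261.

E[X] = 239500800 · (3/13)^{13} = 381841633958400/302875106592253 ≈ 1.261.


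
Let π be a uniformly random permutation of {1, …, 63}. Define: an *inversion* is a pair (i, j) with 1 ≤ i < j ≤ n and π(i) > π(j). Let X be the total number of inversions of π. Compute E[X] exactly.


Write X = Σ X_I over the C(63, 2) = 1953 pairs i < j, with X_I the indicator of one inversion.
There are 1953 indicators.
For each fixed pair i < j, the values π(i) and π(j) are two distinct elements of {1, …, 63} in uniformly random order; by symmetry P[π(i) > π(j)] = 1/2.
By linearity: E[X] = 1953 · (1/2) = C(63, 2) · (1/2) = 1953/2 = 1953/2 ≈ 976.500.

E[X] = 1953/2 = 976.500.


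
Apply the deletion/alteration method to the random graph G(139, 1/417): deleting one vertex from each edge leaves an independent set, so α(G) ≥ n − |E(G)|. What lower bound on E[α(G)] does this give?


E[|E(G)|] = C(139, 2)·p = 9591 · (1/417) = 23.
E[α(G)] ≥ n − E[|E(G)|] = 139 − 23 = 116.
Numerically: ≈ 116.00000.
(This is only a lower bound; the true E[α(G)] may be larger.)

E[α(G)] ≥ 116 ≈ 116.00000.


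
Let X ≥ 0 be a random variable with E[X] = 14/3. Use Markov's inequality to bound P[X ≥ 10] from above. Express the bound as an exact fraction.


μ = E[X] = 14/3, a = 10.
Markov: P[X ≥ 10] ≤ μ/a = (14/3)/10 = 7/15.
Numerically: ≈ 0.46667.
(Since a = 10 > μ = 4.66667, the bound 7/15 is < 1 and informative.)

P[X ≥ 10] ≤ 7/15 ≈ 0.46667.


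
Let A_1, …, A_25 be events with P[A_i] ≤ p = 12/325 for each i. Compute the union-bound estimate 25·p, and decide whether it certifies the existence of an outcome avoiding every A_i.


Union bound: P[∪_{i=1}^{25} A_i] ≤ Σ_i P[A_i] ≤ 25·p = 25·(12/325) = 12/13.
Numerically: 12/13 ≈ 0.9230769.
Is 12/13 < 1? YES.
Since P[∪ A_i] ≤ 12/13 < 1, the complement has P[∩ A_i^c] ≥ 1 − 12/13 = 1/13 > 0, so some outcome avoids every A_i.

25·p = 12/13 ≈ 0.9230769; existence CERTIFIED by the union bound.


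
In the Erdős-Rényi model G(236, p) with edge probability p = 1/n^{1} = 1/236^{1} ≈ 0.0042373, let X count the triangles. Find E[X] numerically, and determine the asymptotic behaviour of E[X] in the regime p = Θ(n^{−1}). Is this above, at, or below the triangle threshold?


Number of potential triangles: C(236, 3) = 2162940.
Each occurs with probability p³ ≈ (0.0042373)³ ≈ 7.6078859e-08.
By linearity: E[X] = C(236, 3)·p³ ≈ 2162940 · 7.6078859e-08 ≈ 0.16455.
Here α = 1, so p = 1/n is exactly at the triangle threshold p ~ 1/n. Asymptotically E[X] → c³/6 = 1³/6 = 1/6 ≈ 0.16667, a bounded constant. In this regime the triangle count is asymptotically Poisson(c³/6).

E[X] ≈ 0.16455; in regime p = Θ(1/n^{1}) E[X] stays bounded (at the triangle threshold p ~ 1/n).
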